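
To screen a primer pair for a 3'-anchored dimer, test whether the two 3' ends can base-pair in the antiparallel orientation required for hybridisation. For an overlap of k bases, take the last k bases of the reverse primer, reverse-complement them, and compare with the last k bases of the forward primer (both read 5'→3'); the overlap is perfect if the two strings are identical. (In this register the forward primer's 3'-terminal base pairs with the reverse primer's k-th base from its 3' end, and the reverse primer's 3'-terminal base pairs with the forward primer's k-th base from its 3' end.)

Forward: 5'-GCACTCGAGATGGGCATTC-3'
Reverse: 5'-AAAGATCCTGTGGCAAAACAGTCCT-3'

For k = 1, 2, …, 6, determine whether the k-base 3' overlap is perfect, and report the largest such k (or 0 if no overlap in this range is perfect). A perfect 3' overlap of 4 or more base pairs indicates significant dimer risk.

Longest perfect overlap: 0 complementary base pairs; below the dimer-risk threshold (threshold 4).

Last 6 bases (5'→3') — forward …GCATTC, reverse …AGTCCT.
Reverse complement of the reverse primer's last 6 bases: AGGACT; its first k bases are the reverse complement of the reverse primer's last k bases, so a perfect k-base overlap needs the forward primer's last k bases to equal them.
Comparing (forward last k vs required): k=1: C vs A ✗; k=2: TC vs AG ✗; k=3: TTC vs AGG ✗; k=4: ATTC vs AGGA ✗; k=5: CATTC vs AGGAC ✗; k=6: GCATTC vs AGGACT ✗.
No overlap length from 1 to 6 is perfect, so the longest perfect 3' overlap is 0.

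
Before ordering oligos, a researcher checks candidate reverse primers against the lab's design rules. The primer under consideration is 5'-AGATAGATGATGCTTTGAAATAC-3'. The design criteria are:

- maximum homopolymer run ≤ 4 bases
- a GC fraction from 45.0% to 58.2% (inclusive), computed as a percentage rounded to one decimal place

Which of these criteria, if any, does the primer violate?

Base counts: A=9, T=7, G=5, C=2 (length 23).
homopolymer run: longest run = 3 ✓
GC content: GC 7/23 = 30.4%, outside 45.0–58.2% ✗

Fails: GC content.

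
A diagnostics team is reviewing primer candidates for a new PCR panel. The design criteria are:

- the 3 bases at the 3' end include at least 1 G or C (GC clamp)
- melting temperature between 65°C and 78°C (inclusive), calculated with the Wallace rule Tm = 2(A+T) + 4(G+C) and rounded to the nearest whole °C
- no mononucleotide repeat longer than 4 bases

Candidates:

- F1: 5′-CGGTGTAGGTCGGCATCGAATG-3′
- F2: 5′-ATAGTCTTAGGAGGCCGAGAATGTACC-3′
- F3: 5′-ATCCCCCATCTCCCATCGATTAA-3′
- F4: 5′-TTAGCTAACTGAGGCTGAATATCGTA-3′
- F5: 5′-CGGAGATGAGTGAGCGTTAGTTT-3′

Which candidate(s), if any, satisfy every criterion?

F1 (22 nt, A=4 T=5 G=9 C=4): 3' end ATG has 1 G/C ✓; Tm = 2·9 + 4·13 = 70°C ✓; longest run = 2 ✓ — passes.
F2 (27 nt, A=8 T=6 G=8 C=5): 3' end ACC has 2 G/C ✓; Tm = 2·14 + 4·13 = 80°C, outside 65–78°C ✗; longest run = 2 ✓ — fails.
F3 (23 nt, A=6 T=6 G=1 C=10): 3' end TAA has 0 G/C, need ≥1 ✗; Tm = 2·12 + 4·11 = 68°C ✓; longest run = 5, exceeds 4 ✗ — fails.
F4 (26 nt, A=8 T=8 G=6 C=4): 3' end GTA has 1 G/C ✓; Tm = 2·16 + 4·10 = 72°C ✓; longest run = 2 ✓ — passes.
F5 (23 nt, A=5 T=7 G=9 C=2): 3' end TTT has 0 G/C, need ≥1 ✗; Tm = 2·12 + 4·11 = 68°C ✓; longest run = 3 ✓ — fails.

F1 and F4.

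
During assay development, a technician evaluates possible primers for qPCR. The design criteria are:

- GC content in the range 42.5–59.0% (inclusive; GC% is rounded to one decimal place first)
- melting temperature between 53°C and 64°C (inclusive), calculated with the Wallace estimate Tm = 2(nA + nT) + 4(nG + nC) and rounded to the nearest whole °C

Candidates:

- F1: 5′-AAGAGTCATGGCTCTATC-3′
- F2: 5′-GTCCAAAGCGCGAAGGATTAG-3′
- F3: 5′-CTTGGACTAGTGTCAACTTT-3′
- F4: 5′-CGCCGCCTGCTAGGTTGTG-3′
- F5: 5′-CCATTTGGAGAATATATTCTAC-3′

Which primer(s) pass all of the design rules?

F2 only.

F1 (18 nt, A=5 T=5 G=4 C=4): GC 8/18 = 44.4% ✓; Tm = 2·10 + 4·8 = 52°C, outside 53–64°C ✗ — fails.
F2 (21 nt, A=7 T=3 G=7 C=4): GC 11/21 = 52.4% ✓; Tm = 2·10 + 4·11 = 64°C ✓ — passes.
F3 (20 nt, A=4 T=8 G=4 C=4): GC 8/20 = 40.0%, outside 42.5–59.0% ✗; Tm = 2·12 + 4·8 = 56°C ✓ — fails.
F4 (19 nt, A=1 T=5 G=7 C=6): GC 13/19 = 68.4%, outside 42.5–59.0% ✗; Tm = 2·6 + 4·13 = 64°C ✓ — fails.
F5 (22 nt, A=7 T=8 G=3 C=4): GC 7/22 = 31.8%, outside 42.5–59.0% ✗; Tm = 2·15 + 4·7 = 58°C ✓ — fails.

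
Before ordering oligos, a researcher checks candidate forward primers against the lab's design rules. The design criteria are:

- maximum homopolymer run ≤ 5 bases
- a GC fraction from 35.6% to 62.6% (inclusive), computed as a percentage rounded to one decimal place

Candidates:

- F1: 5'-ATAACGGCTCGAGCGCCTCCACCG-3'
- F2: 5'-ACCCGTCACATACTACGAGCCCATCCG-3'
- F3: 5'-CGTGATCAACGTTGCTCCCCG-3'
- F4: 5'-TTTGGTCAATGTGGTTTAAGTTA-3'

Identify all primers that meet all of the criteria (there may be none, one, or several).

F2 and F3.

F1 (24 nt, A=5 T=3 G=6 C=10): longest run = 2 ✓; GC 16/24 = 66.7%, outside 35.6–62.6% ✗ — fails.
F2 (27 nt, A=7 T=4 G=4 C=12): longest run = 3 ✓; GC 16/27 = 59.3% ✓ — passes.
F3 (21 nt, A=3 T=5 G=5 C=8): longest run = 4 ✓; GC 13/21 = 61.9% ✓ — passes.
F4 (23 nt, A=5 T=11 G=6 C=1): longest run = 3 ✓; GC 7/23 = 30.4%, outside 35.6–62.6% ✗ — fails.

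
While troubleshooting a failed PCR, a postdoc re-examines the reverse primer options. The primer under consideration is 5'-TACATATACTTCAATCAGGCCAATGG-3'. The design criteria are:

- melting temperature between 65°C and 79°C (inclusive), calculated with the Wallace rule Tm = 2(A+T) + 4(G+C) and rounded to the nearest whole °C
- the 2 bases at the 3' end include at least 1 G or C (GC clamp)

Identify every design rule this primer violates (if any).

Meets all criteria.

Base counts: A=9, T=7, G=4, C=6 (length 26).
Tm: Tm = 2·16 + 4·10 = 72°C ✓
GC clamp: 3' end GG has 2 G/C ✓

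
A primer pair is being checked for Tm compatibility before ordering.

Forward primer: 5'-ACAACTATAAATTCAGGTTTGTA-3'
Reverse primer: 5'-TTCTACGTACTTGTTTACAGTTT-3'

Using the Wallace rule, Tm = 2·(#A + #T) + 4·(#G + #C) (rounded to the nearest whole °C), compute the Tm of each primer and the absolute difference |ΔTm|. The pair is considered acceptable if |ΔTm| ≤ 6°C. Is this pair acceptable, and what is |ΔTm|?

|ΔTm| = 2°C; the pair is acceptable.

Forward: A=9 T=8 G=3 C=3 → Tm = 2·17 + 4·6 = 58°C.
Reverse: A=4 T=12 G=3 C=4 → Tm = 2·16 + 4·7 = 60°C.
|ΔTm| = |58 − 60| = 2°C, ≤ 6°C.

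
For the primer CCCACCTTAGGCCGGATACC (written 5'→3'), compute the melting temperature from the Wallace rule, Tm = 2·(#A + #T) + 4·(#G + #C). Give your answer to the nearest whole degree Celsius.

66°C

Base counts: A=4, T=3, G=4, C=9 (length 20).
Tm = 2·(4+3) + 4·(4+9) = 2·7 + 4·13 = 14 + 52 = 66°C.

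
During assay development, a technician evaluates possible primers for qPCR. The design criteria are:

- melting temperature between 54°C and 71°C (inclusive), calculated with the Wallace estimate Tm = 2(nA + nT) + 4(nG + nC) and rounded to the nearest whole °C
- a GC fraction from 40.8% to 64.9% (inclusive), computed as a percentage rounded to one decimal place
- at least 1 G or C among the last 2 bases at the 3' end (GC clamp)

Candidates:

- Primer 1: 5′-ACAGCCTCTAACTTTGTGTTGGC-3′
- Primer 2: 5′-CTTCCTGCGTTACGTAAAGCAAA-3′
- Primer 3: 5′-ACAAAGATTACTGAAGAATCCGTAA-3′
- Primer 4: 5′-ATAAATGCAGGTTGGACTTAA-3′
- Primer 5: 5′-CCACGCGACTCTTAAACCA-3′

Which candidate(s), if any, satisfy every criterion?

Primer 1 and Primer 5.

Primer 1 (23 nt, A=4 T=8 G=5 C=6): Tm = 2·12 + 4·11 = 68°C ✓; GC 11/23 = 47.8% ✓; 3' end GC has 2 G/C ✓ — passes.
Primer 2 (23 nt, A=7 T=6 G=4 C=6): Tm = 2·13 + 4·10 = 66°C ✓; GC 10/23 = 43.5% ✓; 3' end AA has 0 G/C, need ≥1 ✗ — fails.
Primer 3 (25 nt, A=12 T=5 G=4 C=4): Tm = 2·17 + 4·8 = 66°C ✓; GC 8/25 = 32.0%, outside 40.8–64.9% ✗; 3' end AA has 0 G/C, need ≥1 ✗ — fails.
Primer 4 (21 nt, A=8 T=6 G=5 C=2): Tm = 2·14 + 4·7 = 56°C ✓; GC 7/21 = 33.3%, outside 40.8–64.9% ✗; 3' end AA has 0 G/C, need ≥1 ✗ — fails.
Primer 5 (19 nt, A=6 T=3 G=2 C=8): Tm = 2·9 + 4·10 = 58°C ✓; GC 10/19 = 52.6% ✓; 3' end CA has 1 G/C ✓ — passes.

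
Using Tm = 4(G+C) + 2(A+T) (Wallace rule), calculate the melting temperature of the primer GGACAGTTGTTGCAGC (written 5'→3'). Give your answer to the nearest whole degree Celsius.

Base counts: A=3, T=4, G=6, C=3 (length 16).
Tm = 2·(3+4) + 4·(6+3) = 2·7 + 4·9 = 14 + 36 = 50°C.

50°C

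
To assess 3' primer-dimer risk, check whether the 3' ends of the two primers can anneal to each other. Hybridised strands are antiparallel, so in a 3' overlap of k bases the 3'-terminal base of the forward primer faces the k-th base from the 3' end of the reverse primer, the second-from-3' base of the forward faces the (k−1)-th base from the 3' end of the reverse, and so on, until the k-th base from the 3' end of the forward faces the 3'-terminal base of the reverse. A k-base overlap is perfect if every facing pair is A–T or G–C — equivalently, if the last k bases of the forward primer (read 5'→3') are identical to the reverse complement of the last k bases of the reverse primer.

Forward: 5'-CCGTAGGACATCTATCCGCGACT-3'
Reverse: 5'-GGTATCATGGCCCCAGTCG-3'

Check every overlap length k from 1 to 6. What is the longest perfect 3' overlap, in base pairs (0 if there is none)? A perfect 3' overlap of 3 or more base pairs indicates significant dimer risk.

Last 6 bases (5'→3') — forward …GCGACT, reverse …CAGTCG.
Reverse complement of the reverse primer's last 6 bases: CGACTG; its first k bases are the reverse complement of the reverse primer's last k bases, so a perfect k-base overlap needs the forward primer's last k bases to equal them.
Comparing (forward last k vs required): k=1: T vs C ✗; k=2: CT vs CG ✗; k=3: ACT vs CGA ✗; k=4: GACT vs CGAC ✗; k=5: CGACT vs CGACT ✓; k=6: GCGACT vs CGACTG ✗.
Only k = 5 is perfect, so the longest perfect 3' overlap is 5.

Longest perfect overlap: 5 complementary base pairs; significant dimer risk (threshold 3).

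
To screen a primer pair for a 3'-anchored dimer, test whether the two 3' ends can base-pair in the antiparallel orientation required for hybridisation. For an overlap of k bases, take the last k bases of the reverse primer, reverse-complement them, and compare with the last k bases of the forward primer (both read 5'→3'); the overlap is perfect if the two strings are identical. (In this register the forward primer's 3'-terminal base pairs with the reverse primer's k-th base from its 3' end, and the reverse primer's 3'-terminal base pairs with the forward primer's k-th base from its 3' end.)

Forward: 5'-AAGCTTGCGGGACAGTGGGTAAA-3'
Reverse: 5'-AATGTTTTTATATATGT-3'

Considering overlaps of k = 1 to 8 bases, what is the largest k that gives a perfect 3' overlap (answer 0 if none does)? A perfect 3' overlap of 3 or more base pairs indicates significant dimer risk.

Last 8 bases (5'→3') — forward …TGGGTAAA, reverse …ATATATGT.
Reverse complement of the reverse primer's last 8 bases: ACATATAT; its first k bases are the reverse complement of the reverse primer's last k bases, so a perfect k-base overlap needs the forward primer's last k bases to equal them.
Comparing (forward last k vs required): k=1: A vs A ✓; k=2: AA vs AC ✗; k=3: AAA vs ACA ✗; k=4: TAAA vs ACAT ✗; k=5: GTAAA vs ACATA ✗; k=6: GGTAAA vs ACATAT ✗; k=7: GGGTAAA vs ACATATA ✗; k=8: TGGGTAAA vs ACATATAT ✗.
Only k = 1 is perfect, so the longest perfect 3' overlap is 1.

Longest perfect overlap: 1 complementary base pair; below the dimer-risk threshold (threshold 3).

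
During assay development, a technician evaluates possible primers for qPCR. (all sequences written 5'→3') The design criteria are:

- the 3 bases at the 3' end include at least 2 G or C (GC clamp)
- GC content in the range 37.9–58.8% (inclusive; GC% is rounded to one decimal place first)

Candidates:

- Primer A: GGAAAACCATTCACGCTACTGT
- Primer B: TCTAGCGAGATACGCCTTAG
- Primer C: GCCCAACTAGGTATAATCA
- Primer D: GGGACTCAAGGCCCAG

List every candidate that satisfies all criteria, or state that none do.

Primer A (22 nt, A=7 T=5 G=4 C=6): 3' end TGT has 1 G/C, need ≥2 ✗; GC 10/22 = 45.5% ✓ — fails.
Primer B (20 nt, A=5 T=5 G=5 C=5): 3' end TAG has 1 G/C, need ≥2 ✗; GC 10/20 = 50.0% ✓ — fails.
Primer C (19 nt, A=7 T=4 G=3 C=5): 3' end TCA has 1 G/C, need ≥2 ✗; GC 8/19 = 42.1% ✓ — fails.
Primer D (16 nt, A=4 T=1 G=6 C=5): 3' end CAG has 2 G/C ✓; GC 11/16 = 68.8%, outside 37.9–58.8% ✗ — fails.

None of the candidates satisfy all criteria.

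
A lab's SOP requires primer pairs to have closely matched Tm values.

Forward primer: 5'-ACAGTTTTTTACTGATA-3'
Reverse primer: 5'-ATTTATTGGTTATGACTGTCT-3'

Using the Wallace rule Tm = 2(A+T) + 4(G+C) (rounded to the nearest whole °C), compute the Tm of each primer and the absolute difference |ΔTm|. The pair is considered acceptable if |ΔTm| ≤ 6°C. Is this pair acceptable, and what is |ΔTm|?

Forward: A=5 T=8 G=2 C=2 → Tm = 2·13 + 4·4 = 42°C.
Reverse: A=4 T=11 G=4 C=2 → Tm = 2·15 + 4·6 = 54°C.
|ΔTm| = |42 − 54| = 12°C, > 6°C.

|ΔTm| = 12°C; the pair is not acceptable.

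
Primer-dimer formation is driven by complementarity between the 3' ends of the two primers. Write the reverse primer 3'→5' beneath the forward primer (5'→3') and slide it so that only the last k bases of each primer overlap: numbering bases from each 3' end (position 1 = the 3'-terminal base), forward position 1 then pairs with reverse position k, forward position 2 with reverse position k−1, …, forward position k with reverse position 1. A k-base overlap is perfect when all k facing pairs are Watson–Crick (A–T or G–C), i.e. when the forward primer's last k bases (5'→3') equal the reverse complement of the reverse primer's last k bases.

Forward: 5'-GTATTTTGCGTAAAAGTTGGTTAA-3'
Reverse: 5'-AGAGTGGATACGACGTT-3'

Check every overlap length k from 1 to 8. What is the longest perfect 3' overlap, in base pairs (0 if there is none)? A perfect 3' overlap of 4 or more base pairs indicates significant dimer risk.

Last 8 bases (5'→3') — forward …TTGGTTAA, reverse …ACGACGTT.
Reverse complement of the reverse primer's last 8 bases: AACGTCGT; its first k bases are the reverse complement of the reverse primer's last k bases, so a perfect k-base overlap needs the forward primer's last k bases to equal them.
Comparing (forward last k vs required): k=1: A vs A ✓; k=2: AA vs AA ✓; k=3: TAA vs AAC ✗; k=4: TTAA vs AACG ✗; k=5: GTTAA vs AACGT ✗; k=6: GGTTAA vs AACGTC ✗; k=7: TGGTTAA vs AACGTCG ✗; k=8: TTGGTTAA vs AACGTCGT ✗.
Perfect overlaps at k = 1, 2; the largest is 2.

Longest perfect overlap: 2 complementary base pairs; below the dimer-risk threshold (threshold 4).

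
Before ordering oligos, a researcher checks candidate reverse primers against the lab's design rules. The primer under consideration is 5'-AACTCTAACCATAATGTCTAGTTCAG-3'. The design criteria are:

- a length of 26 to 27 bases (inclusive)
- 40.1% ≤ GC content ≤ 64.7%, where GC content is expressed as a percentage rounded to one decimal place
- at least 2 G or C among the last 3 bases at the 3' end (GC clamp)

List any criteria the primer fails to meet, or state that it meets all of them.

Base counts: A=9, T=8, G=3, C=6 (length 26).
length: length 26 ✓
GC content: GC 9/26 = 34.6%, outside 40.1–64.7% ✗
GC clamp: 3' end CAG has 2 G/C ✓

Fails: GC content.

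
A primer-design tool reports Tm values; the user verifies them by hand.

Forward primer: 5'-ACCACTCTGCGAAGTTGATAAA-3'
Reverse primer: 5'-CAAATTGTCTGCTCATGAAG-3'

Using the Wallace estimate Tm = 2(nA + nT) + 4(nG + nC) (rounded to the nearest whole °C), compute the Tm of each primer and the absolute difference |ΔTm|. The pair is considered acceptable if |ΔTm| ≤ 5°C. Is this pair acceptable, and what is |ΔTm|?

Forward: A=8 T=5 G=4 C=5 → Tm = 2·13 + 4·9 = 62°C.
Reverse: A=6 T=6 G=4 C=4 → Tm = 2·12 + 4·8 = 56°C.
|ΔTm| = |62 − 56| = 6°C, > 5°C.

|ΔTm| = 6°C; the pair is not acceptable.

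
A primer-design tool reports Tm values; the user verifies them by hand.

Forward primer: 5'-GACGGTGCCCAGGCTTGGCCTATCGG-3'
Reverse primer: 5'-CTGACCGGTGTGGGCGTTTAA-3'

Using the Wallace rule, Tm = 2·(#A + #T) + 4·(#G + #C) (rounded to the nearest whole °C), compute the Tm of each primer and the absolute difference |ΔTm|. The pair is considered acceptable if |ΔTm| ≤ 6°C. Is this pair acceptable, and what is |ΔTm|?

|ΔTm| = 22°C; the pair is not acceptable.

Forward: A=3 T=5 G=10 C=8 → Tm = 2·8 + 4·18 = 88°C.
Reverse: A=3 T=6 G=8 C=4 → Tm = 2·9 + 4·12 = 66°C.
|ΔTm| = |88 − 66| = 22°C, > 6°C.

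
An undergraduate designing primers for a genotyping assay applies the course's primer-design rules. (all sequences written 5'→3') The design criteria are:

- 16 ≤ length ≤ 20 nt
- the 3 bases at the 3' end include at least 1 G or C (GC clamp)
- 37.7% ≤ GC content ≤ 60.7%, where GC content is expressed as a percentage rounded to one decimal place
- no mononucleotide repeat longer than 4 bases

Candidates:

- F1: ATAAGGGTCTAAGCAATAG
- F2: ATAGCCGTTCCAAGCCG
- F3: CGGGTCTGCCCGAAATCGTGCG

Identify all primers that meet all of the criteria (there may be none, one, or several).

F1 (19 nt, A=8 T=4 G=5 C=2): length 19 ✓; 3' end TAG has 1 G/C ✓; GC 7/19 = 36.8%, outside 37.7–60.7% ✗; longest run = 3 ✓ — fails.
F2 (17 nt, A=4 T=3 G=4 C=6): length 17 ✓; 3' end CCG has 3 G/C ✓; GC 10/17 = 58.8% ✓; longest run = 2 ✓ — passes.
F3 (22 nt, A=3 T=4 G=8 C=7): length 22, outside 16–20 ✗; 3' end GCG has 3 G/C ✓; GC 15/22 = 68.2%, outside 37.7–60.7% ✗; longest run = 3 ✓ — fails.

F2 only.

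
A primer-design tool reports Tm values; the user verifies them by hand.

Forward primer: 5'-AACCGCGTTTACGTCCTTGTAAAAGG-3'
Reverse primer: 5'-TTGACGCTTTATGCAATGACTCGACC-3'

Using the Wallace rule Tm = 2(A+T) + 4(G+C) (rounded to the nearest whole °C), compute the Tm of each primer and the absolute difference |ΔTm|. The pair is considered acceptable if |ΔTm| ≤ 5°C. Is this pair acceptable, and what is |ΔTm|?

|ΔTm| = 0°C; the pair is acceptable.

Forward: A=7 T=7 G=6 C=6 → Tm = 2·14 + 4·12 = 76°C.
Reverse: A=6 T=8 G=5 C=7 → Tm = 2·14 + 4·12 = 76°C.
|ΔTm| = |76 − 76| = 0°C, ≤ 5°C.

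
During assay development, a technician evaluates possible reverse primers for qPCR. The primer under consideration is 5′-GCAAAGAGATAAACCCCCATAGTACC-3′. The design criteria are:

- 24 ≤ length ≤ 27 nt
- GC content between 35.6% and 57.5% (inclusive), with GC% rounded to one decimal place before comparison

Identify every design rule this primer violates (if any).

Base counts: A=11, T=3, G=4, C=8 (length 26).
length: length 26 ✓
GC content: GC 12/26 = 46.2% ✓

Meets all criteria.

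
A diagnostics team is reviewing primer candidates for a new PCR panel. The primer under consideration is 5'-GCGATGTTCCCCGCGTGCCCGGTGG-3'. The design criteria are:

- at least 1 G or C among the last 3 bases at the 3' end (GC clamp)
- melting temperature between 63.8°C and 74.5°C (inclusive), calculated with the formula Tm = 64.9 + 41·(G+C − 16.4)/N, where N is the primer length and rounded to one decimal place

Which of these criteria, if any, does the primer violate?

Base counts: A=1, T=5, G=10, C=9 (length 25).
GC clamp: 3' end TGG has 2 G/C ✓
Tm: Tm = 64.9 + 41·(19 − 16.4)/25 = 69.2°C ✓

Meets all criteria.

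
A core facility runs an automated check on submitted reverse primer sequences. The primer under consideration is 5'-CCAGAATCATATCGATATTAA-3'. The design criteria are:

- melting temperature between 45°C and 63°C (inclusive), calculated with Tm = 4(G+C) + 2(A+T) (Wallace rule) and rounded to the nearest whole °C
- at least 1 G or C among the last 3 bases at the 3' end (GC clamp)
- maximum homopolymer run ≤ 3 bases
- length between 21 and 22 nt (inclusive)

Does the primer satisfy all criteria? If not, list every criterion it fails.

Fails: GC clamp.

Base counts: A=9, T=6, G=2, C=4 (length 21).
Tm: Tm = 2·15 + 4·6 = 54°C ✓
GC clamp: 3' end TAA has 0 G/C, need ≥1 ✗
homopolymer run: longest run = 2 ✓
length: length 21 ✓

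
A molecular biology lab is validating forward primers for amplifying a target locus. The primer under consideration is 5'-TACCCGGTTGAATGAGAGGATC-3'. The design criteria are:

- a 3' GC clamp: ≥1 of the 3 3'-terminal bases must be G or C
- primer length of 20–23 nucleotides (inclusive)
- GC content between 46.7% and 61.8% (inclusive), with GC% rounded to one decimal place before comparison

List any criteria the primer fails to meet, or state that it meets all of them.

Meets all criteria.

Base counts: A=6, T=5, G=7, C=4 (length 22).
GC clamp: 3' end ATC has 1 G/C ✓
length: length 22 ✓
GC content: GC 11/22 = 50.0% ✓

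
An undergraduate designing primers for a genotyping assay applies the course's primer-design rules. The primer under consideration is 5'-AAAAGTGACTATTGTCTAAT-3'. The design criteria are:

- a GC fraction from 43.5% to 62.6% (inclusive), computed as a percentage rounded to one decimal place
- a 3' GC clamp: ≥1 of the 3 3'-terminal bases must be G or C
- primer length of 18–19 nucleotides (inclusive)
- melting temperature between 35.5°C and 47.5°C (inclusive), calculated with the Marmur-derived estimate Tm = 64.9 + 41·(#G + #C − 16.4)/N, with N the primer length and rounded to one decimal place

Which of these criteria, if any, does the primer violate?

Base counts: A=8, T=7, G=3, C=2 (length 20).
GC content: GC 5/20 = 25.0%, outside 43.5–62.6% ✗
GC clamp: 3' end AAT has 0 G/C, need ≥1 ✗
length: length 20, outside 18–19 ✗
Tm: Tm = 64.9 + 41·(5 − 16.4)/20 = 41.5°C ✓

Fails: GC content, GC clamp, length.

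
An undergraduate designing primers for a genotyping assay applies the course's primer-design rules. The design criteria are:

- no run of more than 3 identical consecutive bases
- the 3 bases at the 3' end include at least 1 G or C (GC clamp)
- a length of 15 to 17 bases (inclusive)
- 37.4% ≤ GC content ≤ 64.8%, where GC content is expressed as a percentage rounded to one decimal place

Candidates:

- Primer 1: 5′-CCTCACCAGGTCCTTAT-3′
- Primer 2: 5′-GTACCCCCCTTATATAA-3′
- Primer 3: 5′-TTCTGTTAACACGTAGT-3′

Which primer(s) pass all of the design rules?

Primer 1 (17 nt, A=3 T=5 G=2 C=7): longest run = 2 ✓; 3' end TAT has 0 G/C, need ≥1 ✗; length 17 ✓; GC 9/17 = 52.9% ✓ — fails.
Primer 2 (17 nt, A=5 T=5 G=1 C=6): longest run = 6, exceeds 3 ✗; 3' end TAA has 0 G/C, need ≥1 ✗; length 17 ✓; GC 7/17 = 41.2% ✓ — fails.
Primer 3 (17 nt, A=4 T=7 G=3 C=3): longest run = 2 ✓; 3' end AGT has 1 G/C ✓; length 17 ✓; GC 6/17 = 35.3%, outside 37.4–64.8% ✗ — fails.

None of the candidates satisfy all criteria.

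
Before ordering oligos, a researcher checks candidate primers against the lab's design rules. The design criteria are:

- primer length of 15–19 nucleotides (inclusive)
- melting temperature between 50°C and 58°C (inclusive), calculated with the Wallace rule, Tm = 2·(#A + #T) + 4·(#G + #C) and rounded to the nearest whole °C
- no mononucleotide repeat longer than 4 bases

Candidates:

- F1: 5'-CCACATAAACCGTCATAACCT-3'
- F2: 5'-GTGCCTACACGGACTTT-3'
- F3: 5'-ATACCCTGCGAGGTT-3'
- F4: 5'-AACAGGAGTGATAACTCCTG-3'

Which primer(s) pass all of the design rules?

F1 (21 nt, A=8 T=4 G=1 C=8): length 21, outside 15–19 ✗; Tm = 2·12 + 4·9 = 60°C, outside 50–58°C ✗; longest run = 3 ✓ — fails.
F2 (17 nt, A=3 T=5 G=4 C=5): length 17 ✓; Tm = 2·8 + 4·9 = 52°C ✓; longest run = 3 ✓ — passes.
F3 (15 nt, A=3 T=4 G=4 C=4): length 15 ✓; Tm = 2·7 + 4·8 = 46°C, outside 50–58°C ✗; longest run = 3 ✓ — fails.
F4 (20 nt, A=7 T=4 G=5 C=4): length 20, outside 15–19 ✗; Tm = 2·11 + 4·9 = 58°C ✓; longest run = 2 ✓ — fails.

F2 only.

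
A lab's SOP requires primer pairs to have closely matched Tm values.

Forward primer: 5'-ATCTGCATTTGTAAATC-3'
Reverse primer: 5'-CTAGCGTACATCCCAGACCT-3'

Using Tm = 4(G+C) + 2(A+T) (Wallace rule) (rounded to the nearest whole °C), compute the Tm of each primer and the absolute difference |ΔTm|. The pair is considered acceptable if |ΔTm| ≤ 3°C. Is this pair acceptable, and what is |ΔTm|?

Forward: A=5 T=7 G=2 C=3 → Tm = 2·12 + 4·5 = 44°C.
Reverse: A=5 T=4 G=3 C=8 → Tm = 2·9 + 4·11 = 62°C.
|ΔTm| = |44 − 62| = 18°C, > 3°C.

|ΔTm| = 18°C; the pair is not acceptable.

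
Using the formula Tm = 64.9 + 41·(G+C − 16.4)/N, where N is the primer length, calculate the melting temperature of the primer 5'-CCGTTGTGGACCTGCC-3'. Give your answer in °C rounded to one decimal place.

51.1°C

Base counts: A=1, T=4, G=5, C=6; G+C = 11, N = 16.
Tm = 64.9 + 41·(11 − 16.4)/16 = 64.9 + -221.40/16 = 51.1°C.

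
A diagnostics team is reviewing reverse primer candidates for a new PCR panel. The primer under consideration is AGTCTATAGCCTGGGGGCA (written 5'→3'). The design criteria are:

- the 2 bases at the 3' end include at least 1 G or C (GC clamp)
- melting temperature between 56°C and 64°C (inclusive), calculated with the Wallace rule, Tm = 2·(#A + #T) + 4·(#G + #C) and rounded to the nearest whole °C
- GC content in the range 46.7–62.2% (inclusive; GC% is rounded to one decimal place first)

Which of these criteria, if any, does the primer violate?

Base counts: A=4, T=4, G=7, C=4 (length 19).
GC clamp: 3' end CA has 1 G/C ✓
Tm: Tm = 2·8 + 4·11 = 60°C ✓
GC content: GC 11/19 = 57.9% ✓

Meets all criteria.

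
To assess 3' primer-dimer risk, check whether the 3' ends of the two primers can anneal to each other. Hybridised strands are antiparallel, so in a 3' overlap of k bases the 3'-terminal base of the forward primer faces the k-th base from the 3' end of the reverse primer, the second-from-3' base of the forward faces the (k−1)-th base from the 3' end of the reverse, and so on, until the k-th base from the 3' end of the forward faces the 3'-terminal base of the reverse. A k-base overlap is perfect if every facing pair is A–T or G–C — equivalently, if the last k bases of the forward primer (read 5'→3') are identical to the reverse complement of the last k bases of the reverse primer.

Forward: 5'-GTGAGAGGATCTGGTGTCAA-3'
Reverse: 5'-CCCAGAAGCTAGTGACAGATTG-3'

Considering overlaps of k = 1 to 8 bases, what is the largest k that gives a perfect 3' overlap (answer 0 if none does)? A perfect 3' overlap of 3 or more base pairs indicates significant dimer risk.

Last 8 bases (5'→3') — forward …GGTGTCAA, reverse …ACAGATTG.
Reverse complement of the reverse primer's last 8 bases: CAATCTGT; its first k bases are the reverse complement of the reverse primer's last k bases, so a perfect k-base overlap needs the forward primer's last k bases to equal them.
Comparing (forward last k vs required): k=1: A vs C ✗; k=2: AA vs CA ✗; k=3: CAA vs CAA ✓; k=4: TCAA vs CAAT ✗; k=5: GTCAA vs CAATC ✗; k=6: TGTCAA vs CAATCT ✗; k=7: GTGTCAA vs CAATCTG ✗; k=8: GGTGTCAA vs CAATCTGT ✗.
Only k = 3 is perfect, so the longest perfect 3' overlap is 3.

Longest perfect overlap: 3 complementary base pairs; significant dimer risk (threshold 3).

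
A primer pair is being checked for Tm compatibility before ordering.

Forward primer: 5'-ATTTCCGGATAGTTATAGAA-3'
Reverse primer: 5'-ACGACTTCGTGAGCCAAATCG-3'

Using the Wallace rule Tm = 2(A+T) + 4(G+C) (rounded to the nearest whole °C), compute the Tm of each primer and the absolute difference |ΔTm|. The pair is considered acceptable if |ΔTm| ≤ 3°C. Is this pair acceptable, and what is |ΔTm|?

|ΔTm| = 12°C; the pair is not acceptable.

Forward: A=7 T=7 G=4 C=2 → Tm = 2·14 + 4·6 = 52°C.
Reverse: A=6 T=4 G=5 C=6 → Tm = 2·10 + 4·11 = 64°C.
|ΔTm| = |52 − 64| = 12°C, > 3°C.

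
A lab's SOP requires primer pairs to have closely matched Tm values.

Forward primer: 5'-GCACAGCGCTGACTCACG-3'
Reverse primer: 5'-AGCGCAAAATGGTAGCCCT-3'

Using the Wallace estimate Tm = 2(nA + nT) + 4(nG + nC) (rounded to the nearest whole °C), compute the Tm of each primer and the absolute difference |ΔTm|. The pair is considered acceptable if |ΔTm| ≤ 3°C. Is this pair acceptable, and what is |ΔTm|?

Forward: A=4 T=2 G=5 C=7 → Tm = 2·6 + 4·12 = 60°C.
Reverse: A=6 T=3 G=5 C=5 → Tm = 2·9 + 4·10 = 58°C.
|ΔTm| = |60 − 58| = 2°C, ≤ 3°C.

|ΔTm| = 2°C; the pair is acceptable.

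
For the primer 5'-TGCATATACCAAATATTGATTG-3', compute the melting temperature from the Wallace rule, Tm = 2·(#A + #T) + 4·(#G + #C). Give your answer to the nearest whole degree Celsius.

Base counts: A=8, T=8, G=3, C=3 (length 22).
Tm = 2·(8+8) + 4·(3+3) = 2·16 + 4·6 = 32 + 24 = 56°C.

56°C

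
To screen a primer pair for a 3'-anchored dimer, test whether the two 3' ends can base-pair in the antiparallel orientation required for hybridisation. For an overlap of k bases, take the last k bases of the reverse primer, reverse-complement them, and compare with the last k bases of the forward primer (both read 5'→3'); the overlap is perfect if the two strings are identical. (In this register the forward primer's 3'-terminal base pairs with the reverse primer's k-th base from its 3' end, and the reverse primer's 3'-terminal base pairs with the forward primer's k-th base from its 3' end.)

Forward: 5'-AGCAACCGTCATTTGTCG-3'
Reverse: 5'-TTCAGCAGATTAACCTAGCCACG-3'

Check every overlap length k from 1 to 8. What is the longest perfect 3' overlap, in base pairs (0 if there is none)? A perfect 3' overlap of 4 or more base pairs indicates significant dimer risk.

Longest perfect overlap: 2 complementary base pairs; below the dimer-risk threshold (threshold 4).

Last 8 bases (5'→3') — forward …ATTTGTCG, reverse …TAGCCACG.
Reverse complement of the reverse primer's last 8 bases: CGTGGCTA; its first k bases are the reverse complement of the reverse primer's last k bases, so a perfect k-base overlap needs the forward primer's last k bases to equal them.
Comparing (forward last k vs required): k=1: G vs C ✗; k=2: CG vs CG ✓; k=3: TCG vs CGT ✗; k=4: GTCG vs CGTG ✗; k=5: TGTCG vs CGTGG ✗; k=6: TTGTCG vs CGTGGC ✗; k=7: TTTGTCG vs CGTGGCT ✗; k=8: ATTTGTCG vs CGTGGCTA ✗.
Only k = 2 is perfect, so the longest perfect 3' overlap is 2.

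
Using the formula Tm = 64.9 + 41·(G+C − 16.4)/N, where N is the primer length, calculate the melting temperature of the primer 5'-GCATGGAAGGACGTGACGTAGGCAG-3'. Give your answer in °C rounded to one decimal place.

62.6°C

Base counts: A=7, T=3, G=11, C=4; G+C = 15, N = 25.
Tm = 64.9 + 41·(15 − 16.4)/25 = 64.9 + -57.40/25 = 62.6°C.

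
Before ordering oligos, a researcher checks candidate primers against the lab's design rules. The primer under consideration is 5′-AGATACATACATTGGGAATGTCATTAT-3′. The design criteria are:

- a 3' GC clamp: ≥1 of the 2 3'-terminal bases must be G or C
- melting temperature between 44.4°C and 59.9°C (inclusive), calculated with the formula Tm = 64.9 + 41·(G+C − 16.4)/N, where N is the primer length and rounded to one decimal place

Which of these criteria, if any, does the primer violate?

Fails: GC clamp.

Base counts: A=10, T=9, G=5, C=3 (length 27).
GC clamp: 3' end AT has 0 G/C, need ≥1 ✗
Tm: Tm = 64.9 + 41·(8 − 16.4)/27 = 52.1°C ✓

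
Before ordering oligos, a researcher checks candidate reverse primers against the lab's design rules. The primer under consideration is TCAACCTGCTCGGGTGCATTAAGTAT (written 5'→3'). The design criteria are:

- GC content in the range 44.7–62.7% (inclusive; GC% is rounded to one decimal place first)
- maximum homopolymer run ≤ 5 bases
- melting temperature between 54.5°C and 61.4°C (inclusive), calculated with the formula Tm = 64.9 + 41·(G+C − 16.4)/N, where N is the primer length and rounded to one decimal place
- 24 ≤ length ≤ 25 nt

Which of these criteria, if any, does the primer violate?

Base counts: A=6, T=8, G=6, C=6 (length 26).
GC content: GC 12/26 = 46.2% ✓
homopolymer run: longest run = 3 ✓
Tm: Tm = 64.9 + 41·(12 − 16.4)/26 = 58.0°C ✓
length: length 26, outside 24–25 ✗

Fails: length.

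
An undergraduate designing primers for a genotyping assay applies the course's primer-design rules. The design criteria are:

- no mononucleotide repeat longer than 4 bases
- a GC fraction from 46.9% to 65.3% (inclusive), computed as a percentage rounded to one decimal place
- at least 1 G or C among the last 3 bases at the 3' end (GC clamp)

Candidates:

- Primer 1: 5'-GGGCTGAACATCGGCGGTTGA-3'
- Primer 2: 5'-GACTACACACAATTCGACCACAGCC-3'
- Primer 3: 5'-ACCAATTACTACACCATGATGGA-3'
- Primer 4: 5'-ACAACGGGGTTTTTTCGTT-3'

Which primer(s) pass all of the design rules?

Primer 1 and Primer 2.

Primer 1 (21 nt, A=4 T=4 G=9 C=4): longest run = 3 ✓; GC 13/21 = 61.9% ✓; 3' end TGA has 1 G/C ✓ — passes.
Primer 2 (25 nt, A=9 T=3 G=3 C=10): longest run = 2 ✓; GC 13/25 = 52.0% ✓; 3' end GCC has 3 G/C ✓ — passes.
Primer 3 (23 nt, A=9 T=5 G=3 C=6): longest run = 2 ✓; GC 9/23 = 39.1%, outside 46.9–65.3% ✗; 3' end GGA has 2 G/C ✓ — fails.
Primer 4 (19 nt, A=3 T=8 G=5 C=3): longest run = 6, exceeds 4 ✗; GC 8/19 = 42.1%, outside 46.9–65.3% ✗; 3' end GTT has 1 G/C ✓ — fails.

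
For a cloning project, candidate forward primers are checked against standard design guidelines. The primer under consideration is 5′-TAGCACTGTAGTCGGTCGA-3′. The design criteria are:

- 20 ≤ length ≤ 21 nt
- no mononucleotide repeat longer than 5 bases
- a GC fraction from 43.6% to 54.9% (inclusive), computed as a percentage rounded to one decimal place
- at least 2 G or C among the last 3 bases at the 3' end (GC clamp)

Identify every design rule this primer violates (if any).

Base counts: A=4, T=5, G=6, C=4 (length 19).
length: length 19, outside 20–21 ✗
homopolymer run: longest run = 2 ✓
GC content: GC 10/19 = 52.6% ✓
GC clamp: 3' end CGA has 2 G/C ✓

Fails: length.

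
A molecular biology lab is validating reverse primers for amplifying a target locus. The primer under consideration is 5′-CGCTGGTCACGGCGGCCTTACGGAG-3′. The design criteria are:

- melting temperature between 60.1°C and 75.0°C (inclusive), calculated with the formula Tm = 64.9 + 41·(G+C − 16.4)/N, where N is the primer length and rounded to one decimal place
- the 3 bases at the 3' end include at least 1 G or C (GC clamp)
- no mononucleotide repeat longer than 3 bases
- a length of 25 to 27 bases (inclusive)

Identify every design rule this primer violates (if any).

Meets all criteria.

Base counts: A=3, T=4, G=10, C=8 (length 25).
Tm: Tm = 64.9 + 41·(18 − 16.4)/25 = 67.5°C ✓
GC clamp: 3' end GAG has 2 G/C ✓
homopolymer run: longest run = 2 ✓
length: length 25 ✓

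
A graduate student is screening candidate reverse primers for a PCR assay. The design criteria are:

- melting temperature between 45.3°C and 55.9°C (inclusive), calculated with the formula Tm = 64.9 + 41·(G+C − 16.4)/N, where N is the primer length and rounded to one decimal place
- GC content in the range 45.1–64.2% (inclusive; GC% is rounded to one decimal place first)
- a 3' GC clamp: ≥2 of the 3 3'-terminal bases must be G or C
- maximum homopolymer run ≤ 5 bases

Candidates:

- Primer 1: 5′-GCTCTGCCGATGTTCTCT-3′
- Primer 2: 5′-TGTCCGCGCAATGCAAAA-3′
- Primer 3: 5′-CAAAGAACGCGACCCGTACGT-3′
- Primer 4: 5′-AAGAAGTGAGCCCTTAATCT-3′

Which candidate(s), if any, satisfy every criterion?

None of the candidates satisfy all criteria.

Primer 1 (18 nt, A=1 T=7 G=4 C=6): Tm = 64.9 + 41·(10 − 16.4)/18 = 50.3°C ✓; GC 10/18 = 55.6% ✓; 3' end TCT has 1 G/C, need ≥2 ✗; longest run = 2 ✓ — fails.
Primer 2 (18 nt, A=6 T=3 G=4 C=5): Tm = 64.9 + 41·(9 − 16.4)/18 = 48.0°C ✓; GC 9/18 = 50.0% ✓; 3' end AAA has 0 G/C, need ≥2 ✗; longest run = 4 ✓ — fails.
Primer 3 (21 nt, A=7 T=2 G=5 C=7): Tm = 64.9 + 41·(12 − 16.4)/21 = 56.3°C, outside 45.3–55.9°C ✗; GC 12/21 = 57.1% ✓; 3' end CGT has 2 G/C ✓; longest run = 3 ✓ — fails.
Primer 4 (20 nt, A=7 T=5 G=4 C=4): Tm = 64.9 + 41·(8 − 16.4)/20 = 47.7°C ✓; GC 8/20 = 40.0%, outside 45.1–64.2% ✗; 3' end TCT has 1 G/C, need ≥2 ✗; longest run = 3 ✓ — fails.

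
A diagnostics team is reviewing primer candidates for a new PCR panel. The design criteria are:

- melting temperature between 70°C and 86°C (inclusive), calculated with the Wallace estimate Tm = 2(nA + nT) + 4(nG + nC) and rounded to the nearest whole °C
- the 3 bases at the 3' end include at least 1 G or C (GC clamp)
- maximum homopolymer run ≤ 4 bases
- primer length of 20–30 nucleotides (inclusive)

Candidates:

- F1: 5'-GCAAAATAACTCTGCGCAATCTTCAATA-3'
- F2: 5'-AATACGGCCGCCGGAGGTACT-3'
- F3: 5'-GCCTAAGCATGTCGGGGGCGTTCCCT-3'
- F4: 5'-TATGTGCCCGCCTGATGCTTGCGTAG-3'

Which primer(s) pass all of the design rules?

F1 (28 nt, A=11 T=7 G=3 C=7): Tm = 2·18 + 4·10 = 76°C ✓; 3' end ATA has 0 G/C, need ≥1 ✗; longest run = 4 ✓; length 28 ✓ — fails.
F2 (21 nt, A=5 T=3 G=7 C=6): Tm = 2·8 + 4·13 = 68°C, outside 70–86°C ✗; 3' end ACT has 1 G/C ✓; longest run = 2 ✓; length 21 ✓ — fails.
F3 (26 nt, A=3 T=6 G=9 C=8): Tm = 2·9 + 4·17 = 86°C ✓; 3' end CCT has 2 G/C ✓; longest run = 5, exceeds 4 ✗; length 26 ✓ — fails.
F4 (26 nt, A=3 T=8 G=8 C=7): Tm = 2·11 + 4·15 = 82°C ✓; 3' end TAG has 1 G/C ✓; longest run = 3 ✓; length 26 ✓ — passes.

F4 only.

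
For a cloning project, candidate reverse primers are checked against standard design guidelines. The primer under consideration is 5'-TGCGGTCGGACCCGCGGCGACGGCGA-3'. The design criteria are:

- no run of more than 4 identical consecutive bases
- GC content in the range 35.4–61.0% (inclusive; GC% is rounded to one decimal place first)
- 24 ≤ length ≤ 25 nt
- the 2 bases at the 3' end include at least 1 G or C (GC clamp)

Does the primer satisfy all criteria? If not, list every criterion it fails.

Fails: GC content, length.

Base counts: A=3, T=2, G=12, C=9 (length 26).
homopolymer run: longest run = 3 ✓
GC content: GC 21/26 = 80.8%, outside 35.4–61.0% ✗
length: length 26, outside 24–25 ✗
GC clamp: 3' end GA has 1 G/C ✓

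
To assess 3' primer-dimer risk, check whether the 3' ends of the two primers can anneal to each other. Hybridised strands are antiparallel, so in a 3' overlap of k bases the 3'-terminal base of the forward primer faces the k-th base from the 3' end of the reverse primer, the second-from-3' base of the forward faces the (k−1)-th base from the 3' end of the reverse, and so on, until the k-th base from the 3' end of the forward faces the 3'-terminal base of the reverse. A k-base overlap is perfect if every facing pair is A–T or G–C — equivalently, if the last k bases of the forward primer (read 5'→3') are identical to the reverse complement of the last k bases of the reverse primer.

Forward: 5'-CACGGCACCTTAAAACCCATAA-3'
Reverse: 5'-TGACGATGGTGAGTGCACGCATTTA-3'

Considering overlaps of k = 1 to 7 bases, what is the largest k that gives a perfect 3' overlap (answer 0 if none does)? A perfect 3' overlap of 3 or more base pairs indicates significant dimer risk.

Last 7 bases (5'→3') — forward …CCCATAA, reverse …GCATTTA.
Reverse complement of the reverse primer's last 7 bases: TAAATGC; its first k bases are the reverse complement of the reverse primer's last k bases, so a perfect k-base overlap needs the forward primer's last k bases to equal them.
Comparing (forward last k vs required): k=1: A vs T ✗; k=2: AA vs TA ✗; k=3: TAA vs TAA ✓; k=4: ATAA vs TAAA ✗; k=5: CATAA vs TAAAT ✗; k=6: CCATAA vs TAAATG ✗; k=7: CCCATAA vs TAAATGC ✗.
Only k = 3 is perfect, so the longest perfect 3' overlap is 3.

Longest perfect overlap: 3 complementary base pairs; significant dimer risk (threshold 3).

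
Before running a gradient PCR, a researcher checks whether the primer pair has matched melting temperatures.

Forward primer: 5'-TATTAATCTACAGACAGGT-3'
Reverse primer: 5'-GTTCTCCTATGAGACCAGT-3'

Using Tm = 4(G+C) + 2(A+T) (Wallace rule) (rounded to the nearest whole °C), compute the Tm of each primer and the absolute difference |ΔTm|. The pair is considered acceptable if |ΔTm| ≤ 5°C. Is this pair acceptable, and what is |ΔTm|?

|ΔTm| = 6°C; the pair is not acceptable.

Forward: A=7 T=6 G=3 C=3 → Tm = 2·13 + 4·6 = 50°C.
Reverse: A=4 T=6 G=4 C=5 → Tm = 2·10 + 4·9 = 56°C.
|ΔTm| = |50 − 56| = 6°C, > 5°C.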